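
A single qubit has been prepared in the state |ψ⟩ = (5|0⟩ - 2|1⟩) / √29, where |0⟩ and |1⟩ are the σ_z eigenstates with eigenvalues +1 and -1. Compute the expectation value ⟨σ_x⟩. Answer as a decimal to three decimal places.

⟨σ_x⟩ = 2 Re(a* b)/(|a|²+|b|²) with a = 5, b = -2.
a* b = -10, so ⟨σ_x⟩ = -20/29.

-0.690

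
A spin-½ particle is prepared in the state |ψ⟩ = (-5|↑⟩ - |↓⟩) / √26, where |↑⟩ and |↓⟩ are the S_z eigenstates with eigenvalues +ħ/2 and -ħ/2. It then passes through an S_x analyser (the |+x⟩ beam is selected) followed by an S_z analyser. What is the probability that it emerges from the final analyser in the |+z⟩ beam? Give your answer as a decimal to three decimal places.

0.346

First analyser (S_x): P(|+x⟩) = |⟨+x|ψ⟩|² = 36/52.
After stage 1 the state is |+x⟩; P(|+z⟩) = |⟨+z|+x⟩|² = 1/2.
Joint probability = 36/52 × 1/2 = 0.346.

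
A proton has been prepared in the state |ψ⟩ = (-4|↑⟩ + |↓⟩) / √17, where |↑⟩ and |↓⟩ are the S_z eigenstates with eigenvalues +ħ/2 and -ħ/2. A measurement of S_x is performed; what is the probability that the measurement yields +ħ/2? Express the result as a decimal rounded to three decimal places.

0.265

|+x⟩ = (|↑⟩ + |↓⟩)/√2, so ⟨+x|ψ⟩ = (-3) / (√2·√17).
P = |-3|² / 34 = 9/34.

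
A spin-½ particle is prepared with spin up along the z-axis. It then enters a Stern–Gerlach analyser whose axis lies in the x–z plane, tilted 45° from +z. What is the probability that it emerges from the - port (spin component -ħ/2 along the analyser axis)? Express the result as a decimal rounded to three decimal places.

For spin-½, the probability of finding spin-up along an axis at angle θ to the initial spin direction is cos²(θ/2); spin-down is sin²(θ/2).
θ = 45°, so P = sin²(22.5°) ≈ 0.146.

0.146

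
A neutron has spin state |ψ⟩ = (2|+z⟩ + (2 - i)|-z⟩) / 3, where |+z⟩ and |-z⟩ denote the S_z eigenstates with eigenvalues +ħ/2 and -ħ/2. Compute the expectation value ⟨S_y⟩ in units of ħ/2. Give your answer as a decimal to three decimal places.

⟨σ_y⟩ = 2 Im(a* b)/(|a|²+|b|²) with a = 2, b = (2 - i).
a* b = (4 - 2i), so ⟨σ_y⟩ = -4/9.
⟨S_y⟩ = (ħ/2)·⟨σ_y⟩.

-0.444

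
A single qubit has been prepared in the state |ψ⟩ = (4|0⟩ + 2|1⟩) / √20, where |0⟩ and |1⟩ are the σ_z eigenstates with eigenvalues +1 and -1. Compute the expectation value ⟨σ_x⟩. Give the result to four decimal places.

⟨σ_x⟩ = 2 Re(a* b)/(|a|²+|b|²) with a = 4, b = 2.
a* b = 8, so ⟨σ_x⟩ = 16/20.

0.8000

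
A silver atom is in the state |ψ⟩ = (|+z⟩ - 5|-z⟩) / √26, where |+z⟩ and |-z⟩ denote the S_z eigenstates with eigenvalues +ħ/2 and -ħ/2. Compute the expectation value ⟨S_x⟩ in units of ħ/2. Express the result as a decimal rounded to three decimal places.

⟨σ_x⟩ = 2 Re(a* b)/(|a|²+|b|²) with a = 1, b = -5.
a* b = -5, so ⟨σ_x⟩ = -10/26.
⟨S_x⟩ = (ħ/2)·⟨σ_x⟩.

-0.385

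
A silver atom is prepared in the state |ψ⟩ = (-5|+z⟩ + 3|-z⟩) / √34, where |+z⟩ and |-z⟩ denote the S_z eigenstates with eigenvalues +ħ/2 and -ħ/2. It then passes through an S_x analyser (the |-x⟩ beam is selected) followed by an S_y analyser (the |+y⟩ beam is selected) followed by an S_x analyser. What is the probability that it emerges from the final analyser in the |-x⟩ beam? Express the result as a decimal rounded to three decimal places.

0.235

First analyser (S_x): P(|-x⟩) = |⟨-x|ψ⟩|² = 64/68.
After stage 1 the state is |-x⟩; P(|+y⟩) = |⟨+y|-x⟩|² = 1/2.
After stage 2 the state is |+y⟩; P(|-x⟩) = |⟨-x|+y⟩|² = 1/2.
Joint probability = 64/68 × 1/2 × 1/2 = 0.235.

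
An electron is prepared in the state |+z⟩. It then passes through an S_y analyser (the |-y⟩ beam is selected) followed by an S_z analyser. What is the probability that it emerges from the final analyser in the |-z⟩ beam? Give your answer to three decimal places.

0.250

First analyser (S_y): from |+z⟩, P(|-y⟩) = 1/2.
After stage 1 the state is |-y⟩; P(|-z⟩) = |⟨-z|-y⟩|² = 1/2.
Joint probability = 1/2 × 1/2 = 0.250.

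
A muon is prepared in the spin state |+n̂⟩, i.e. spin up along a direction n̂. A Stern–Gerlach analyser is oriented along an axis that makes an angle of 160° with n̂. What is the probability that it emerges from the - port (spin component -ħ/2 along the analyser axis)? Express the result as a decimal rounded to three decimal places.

For spin-½, the probability of finding spin-up along an axis at angle θ to the initial spin direction is cos²(θ/2); spin-down is sin²(θ/2).
θ = 160°, so P = sin²(80°) ≈ 0.970.

0.970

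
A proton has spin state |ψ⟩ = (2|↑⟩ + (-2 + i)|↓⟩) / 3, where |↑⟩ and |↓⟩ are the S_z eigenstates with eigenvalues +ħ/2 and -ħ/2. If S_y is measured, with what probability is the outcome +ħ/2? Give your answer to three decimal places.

|+y⟩ = (|↑⟩ + i|↓⟩)/√2, so ⟨+y|ψ⟩ = (3 + 2i) / (√2·3).
P = |3 + 2i|² / 18 = 13/18.

0.722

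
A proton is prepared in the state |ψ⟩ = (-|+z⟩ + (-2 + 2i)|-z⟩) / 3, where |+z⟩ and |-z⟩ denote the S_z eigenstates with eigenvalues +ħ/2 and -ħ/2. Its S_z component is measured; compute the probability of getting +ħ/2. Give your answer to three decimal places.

0.111

The +ħ/2 outcome corresponds to |+z⟩. Its amplitude in |ψ⟩ is -1/3.
P = |-1|² / 9 = 1/9.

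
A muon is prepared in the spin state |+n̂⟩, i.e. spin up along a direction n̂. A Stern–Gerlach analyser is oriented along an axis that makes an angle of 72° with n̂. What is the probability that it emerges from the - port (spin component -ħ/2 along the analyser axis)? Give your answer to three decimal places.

0.345

For spin-½, the probability of finding spin-up along an axis at angle θ to the initial spin direction is cos²(θ/2); spin-down is sin²(θ/2).
θ = 72°, so P = sin²(36°) ≈ 0.345.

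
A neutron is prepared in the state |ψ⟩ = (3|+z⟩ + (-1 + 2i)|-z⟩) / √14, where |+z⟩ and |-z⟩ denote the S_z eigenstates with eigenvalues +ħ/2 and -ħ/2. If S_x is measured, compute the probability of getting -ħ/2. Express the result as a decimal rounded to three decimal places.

|-x⟩ = (|+z⟩ - |-z⟩)/√2, so ⟨-x|ψ⟩ = (4 - 2i) / (√2·√14).
P = |4 - 2i|² / 28 = 20/28.

0.714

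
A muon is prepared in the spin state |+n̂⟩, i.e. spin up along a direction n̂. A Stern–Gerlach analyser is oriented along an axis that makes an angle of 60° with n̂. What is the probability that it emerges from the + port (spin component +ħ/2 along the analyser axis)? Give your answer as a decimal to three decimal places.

For spin-½, the probability of finding spin-up along an axis at angle θ to the initial spin direction is cos²(θ/2); spin-down is sin²(θ/2).
θ = 60°, so P = cos²(30°) ≈ 0.750.

0.750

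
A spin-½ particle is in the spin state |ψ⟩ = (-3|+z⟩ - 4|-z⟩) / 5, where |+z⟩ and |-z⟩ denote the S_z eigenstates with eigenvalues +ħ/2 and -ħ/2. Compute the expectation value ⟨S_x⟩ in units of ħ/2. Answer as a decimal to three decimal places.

⟨σ_x⟩ = 2 Re(a* b)/(|a|²+|b|²) with a = -3, b = -4.
a* b = 12, so ⟨σ_x⟩ = 24/25.
⟨S_x⟩ = (ħ/2)·⟨σ_x⟩.

0.960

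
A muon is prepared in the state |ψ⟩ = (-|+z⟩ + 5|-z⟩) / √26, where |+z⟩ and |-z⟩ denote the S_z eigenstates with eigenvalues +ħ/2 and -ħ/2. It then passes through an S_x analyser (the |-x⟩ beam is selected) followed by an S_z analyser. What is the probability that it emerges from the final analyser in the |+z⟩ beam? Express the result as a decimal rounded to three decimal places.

0.346

First analyser (S_x): P(|-x⟩) = |⟨-x|ψ⟩|² = 36/52.
After stage 1 the state is |-x⟩; P(|+z⟩) = |⟨+z|-x⟩|² = 1/2.
Joint probability = 36/52 × 1/2 = 0.346.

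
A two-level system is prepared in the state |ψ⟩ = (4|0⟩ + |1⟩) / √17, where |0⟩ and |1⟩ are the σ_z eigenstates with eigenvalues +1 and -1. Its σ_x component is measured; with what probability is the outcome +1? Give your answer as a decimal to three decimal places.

0.735

|+x⟩ = (|0⟩ + |1⟩)/√2, so ⟨+x|ψ⟩ = (5) / (√2·√17).
P = |5|² / 34 = 25/34.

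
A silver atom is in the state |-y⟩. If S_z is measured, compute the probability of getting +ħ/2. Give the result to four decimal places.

In the S_z basis, |-y⟩ = (|↑⟩ - i|↓⟩)/√2 and |+z⟩ = |↑⟩.
|⟨+z|-y⟩|² = 1/2.

0.5000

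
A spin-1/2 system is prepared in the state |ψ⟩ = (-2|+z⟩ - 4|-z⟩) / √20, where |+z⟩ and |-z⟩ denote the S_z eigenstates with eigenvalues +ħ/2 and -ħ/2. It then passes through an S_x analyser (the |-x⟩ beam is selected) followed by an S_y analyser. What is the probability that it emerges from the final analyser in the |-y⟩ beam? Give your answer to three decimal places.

First analyser (S_x): P(|-x⟩) = |⟨-x|ψ⟩|² = 4/40.
After stage 1 the state is |-x⟩; P(|-y⟩) = |⟨-y|-x⟩|² = 1/2.
Joint probability = 4/40 × 1/2 = 0.050.

0.050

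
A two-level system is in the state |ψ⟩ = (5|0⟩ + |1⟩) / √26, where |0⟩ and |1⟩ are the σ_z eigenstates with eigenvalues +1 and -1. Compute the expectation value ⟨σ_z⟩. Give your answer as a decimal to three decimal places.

0.923

⟨σ_z⟩ = |a|² - |b|² divided by |a|²+|b|², with a, b the |0⟩, |1⟩ amplitudes.
= (25 - 1)/26 = 24/26.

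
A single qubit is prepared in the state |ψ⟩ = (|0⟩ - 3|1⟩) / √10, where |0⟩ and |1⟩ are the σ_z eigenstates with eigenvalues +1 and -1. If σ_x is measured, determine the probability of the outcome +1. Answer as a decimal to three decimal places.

|+x⟩ = (|0⟩ + |1⟩)/√2, so ⟨+x|ψ⟩ = (-2) / (√2·√10).
P = |-2|² / 20 = 4/20.

0.200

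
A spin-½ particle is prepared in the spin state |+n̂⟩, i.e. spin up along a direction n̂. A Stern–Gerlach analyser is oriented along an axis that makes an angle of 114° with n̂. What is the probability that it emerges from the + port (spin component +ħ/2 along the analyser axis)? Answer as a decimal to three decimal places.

0.297

For spin-½, the probability of finding spin-up along an axis at angle θ to the initial spin direction is cos²(θ/2); spin-down is sin²(θ/2).
θ = 114°, so P = cos²(57°) ≈ 0.297.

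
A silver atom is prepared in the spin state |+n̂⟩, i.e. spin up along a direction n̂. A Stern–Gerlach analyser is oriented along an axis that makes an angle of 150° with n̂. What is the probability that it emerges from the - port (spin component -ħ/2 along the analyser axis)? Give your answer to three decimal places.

0.933

For spin-½, the probability of finding spin-up along an axis at angle θ to the initial spin direction is cos²(θ/2); spin-down is sin²(θ/2).
θ = 150°, so P = sin²(75°) ≈ 0.933.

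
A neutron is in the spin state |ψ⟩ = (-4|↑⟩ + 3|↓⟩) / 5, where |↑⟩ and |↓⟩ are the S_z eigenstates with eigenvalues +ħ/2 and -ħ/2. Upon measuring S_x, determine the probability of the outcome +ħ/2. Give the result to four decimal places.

|+x⟩ = (|↑⟩ + |↓⟩)/√2, so ⟨+x|ψ⟩ = (-1) / (√2·5).
P = |-1|² / 50 = 1/50.

0.0200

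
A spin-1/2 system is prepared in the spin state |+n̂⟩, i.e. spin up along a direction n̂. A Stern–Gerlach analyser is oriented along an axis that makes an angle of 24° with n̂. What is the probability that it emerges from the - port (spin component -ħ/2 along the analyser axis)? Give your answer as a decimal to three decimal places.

0.043

For spin-½, the probability of finding spin-up along an axis at angle θ to the initial spin direction is cos²(θ/2); spin-down is sin²(θ/2).
θ = 24°, so P = sin²(12°) ≈ 0.043.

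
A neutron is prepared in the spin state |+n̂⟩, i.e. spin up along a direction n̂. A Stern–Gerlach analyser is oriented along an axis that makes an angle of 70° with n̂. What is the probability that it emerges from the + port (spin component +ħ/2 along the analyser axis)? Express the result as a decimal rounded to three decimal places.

0.671

For spin-½, the probability of finding spin-up along an axis at angle θ to the initial spin direction is cos²(θ/2); spin-down is sin²(θ/2).
θ = 70°, so P = cos²(35°) ≈ 0.671.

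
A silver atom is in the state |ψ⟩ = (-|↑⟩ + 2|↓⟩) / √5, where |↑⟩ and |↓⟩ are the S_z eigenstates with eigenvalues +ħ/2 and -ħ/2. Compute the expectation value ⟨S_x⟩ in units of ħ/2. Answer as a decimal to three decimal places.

-0.800

⟨σ_x⟩ = 2 Re(a* b)/(|a|²+|b|²) with a = -1, b = 2.
a* b = -2, so ⟨σ_x⟩ = -4/5.
⟨S_x⟩ = (ħ/2)·⟨σ_x⟩.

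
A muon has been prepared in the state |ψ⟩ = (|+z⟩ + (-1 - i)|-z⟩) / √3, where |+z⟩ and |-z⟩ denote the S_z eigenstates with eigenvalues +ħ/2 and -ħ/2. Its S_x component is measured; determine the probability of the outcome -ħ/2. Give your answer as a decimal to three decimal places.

|-x⟩ = (|+z⟩ - |-z⟩)/√2, so ⟨-x|ψ⟩ = (2 + i) / (√2·√3).
P = |2 + i|² / 6 = 5/6.

0.833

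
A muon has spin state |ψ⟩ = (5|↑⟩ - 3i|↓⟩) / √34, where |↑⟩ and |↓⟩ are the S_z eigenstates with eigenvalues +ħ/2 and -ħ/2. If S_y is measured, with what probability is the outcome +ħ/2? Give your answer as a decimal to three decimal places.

0.059

|+y⟩ = (|↑⟩ + i|↓⟩)/√2, so ⟨+y|ψ⟩ = (2) / (√2·√34).
P = |2|² / 68 = 4/68.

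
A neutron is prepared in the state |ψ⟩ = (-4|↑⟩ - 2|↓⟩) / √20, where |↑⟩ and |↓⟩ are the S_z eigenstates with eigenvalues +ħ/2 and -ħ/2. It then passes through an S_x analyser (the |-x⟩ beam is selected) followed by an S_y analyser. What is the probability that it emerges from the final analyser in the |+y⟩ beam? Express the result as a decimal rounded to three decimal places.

First analyser (S_x): P(|-x⟩) = |⟨-x|ψ⟩|² = 4/40.
After stage 1 the state is |-x⟩; P(|+y⟩) = |⟨+y|-x⟩|² = 1/2.
Joint probability = 4/40 × 1/2 = 0.050.

0.050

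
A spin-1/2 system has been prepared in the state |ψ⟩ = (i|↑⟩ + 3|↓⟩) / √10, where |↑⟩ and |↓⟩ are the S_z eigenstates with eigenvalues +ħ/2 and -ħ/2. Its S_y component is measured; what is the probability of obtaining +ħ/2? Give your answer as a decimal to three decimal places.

0.200

|+y⟩ = (|↑⟩ + i|↓⟩)/√2, so ⟨+y|ψ⟩ = (-2i) / (√2·√10).
P = |-2i|² / 20 = 4/20.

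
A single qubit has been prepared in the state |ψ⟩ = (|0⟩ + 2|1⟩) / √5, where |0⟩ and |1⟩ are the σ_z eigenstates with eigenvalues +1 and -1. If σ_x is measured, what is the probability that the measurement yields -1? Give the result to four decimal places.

0.1000

|-x⟩ = (|0⟩ - |1⟩)/√2, so ⟨-x|ψ⟩ = (-1) / (√2·√5).
P = |-1|² / 10 = 1/10.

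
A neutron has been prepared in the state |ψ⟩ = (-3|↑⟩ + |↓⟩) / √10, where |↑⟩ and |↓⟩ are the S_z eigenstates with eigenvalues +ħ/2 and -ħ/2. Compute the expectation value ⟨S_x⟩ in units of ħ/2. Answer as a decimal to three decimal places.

⟨σ_x⟩ = 2 Re(a* b)/(|a|²+|b|²) with a = -3, b = 1.
a* b = -3, so ⟨σ_x⟩ = -6/10.
⟨S_x⟩ = (ħ/2)·⟨σ_x⟩.

-0.600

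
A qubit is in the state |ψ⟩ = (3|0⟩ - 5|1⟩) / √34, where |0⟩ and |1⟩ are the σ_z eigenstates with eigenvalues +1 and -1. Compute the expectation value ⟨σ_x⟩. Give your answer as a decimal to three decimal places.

⟨σ_x⟩ = 2 Re(a* b)/(|a|²+|b|²) with a = 3, b = -5.
a* b = -15, so ⟨σ_x⟩ = -30/34.

-0.882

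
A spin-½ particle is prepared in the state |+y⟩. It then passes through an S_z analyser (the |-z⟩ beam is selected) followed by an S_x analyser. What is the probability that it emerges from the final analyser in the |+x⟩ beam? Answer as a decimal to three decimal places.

0.250

First analyser (S_z): from |+y⟩, P(|-z⟩) = 1/2.
After stage 1 the state is |-z⟩; P(|+x⟩) = |⟨+x|-z⟩|² = 1/2.
Joint probability = 1/2 × 1/2 = 0.250.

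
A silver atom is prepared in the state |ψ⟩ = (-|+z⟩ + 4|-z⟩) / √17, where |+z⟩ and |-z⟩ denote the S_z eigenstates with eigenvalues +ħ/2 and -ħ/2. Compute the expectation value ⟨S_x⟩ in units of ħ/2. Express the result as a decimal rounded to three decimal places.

-0.471

⟨σ_x⟩ = 2 Re(a* b)/(|a|²+|b|²) with a = -1, b = 4.
a* b = -4, so ⟨σ_x⟩ = -8/17.
⟨S_x⟩ = (ħ/2)·⟨σ_x⟩.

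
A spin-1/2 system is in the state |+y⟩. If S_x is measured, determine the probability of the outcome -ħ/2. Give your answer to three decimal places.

In the S_z basis, |+y⟩ = (|↑⟩ + i|↓⟩)/√2 and |-x⟩ = (|↑⟩ - |↓⟩)/√2.
|⟨-x|+y⟩|² = 1/2.

0.500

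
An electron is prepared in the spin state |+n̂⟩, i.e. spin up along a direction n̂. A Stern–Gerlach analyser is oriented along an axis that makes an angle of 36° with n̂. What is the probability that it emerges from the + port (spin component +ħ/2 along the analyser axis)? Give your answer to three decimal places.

For spin-½, the probability of finding spin-up along an axis at angle θ to the initial spin direction is cos²(θ/2); spin-down is sin²(θ/2).
θ = 36°, so P = cos²(18°) ≈ 0.905.

0.905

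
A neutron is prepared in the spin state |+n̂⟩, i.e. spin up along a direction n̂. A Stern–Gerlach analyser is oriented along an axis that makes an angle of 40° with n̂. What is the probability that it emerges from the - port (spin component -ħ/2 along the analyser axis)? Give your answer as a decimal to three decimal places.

0.117

For spin-½, the probability of finding spin-up along an axis at angle θ to the initial spin direction is cos²(θ/2); spin-down is sin²(θ/2).
θ = 40°, so P = sin²(20°) ≈ 0.117.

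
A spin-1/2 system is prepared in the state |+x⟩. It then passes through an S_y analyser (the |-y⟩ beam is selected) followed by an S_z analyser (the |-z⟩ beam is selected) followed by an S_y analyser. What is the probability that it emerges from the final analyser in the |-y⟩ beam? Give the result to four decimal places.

0.1250

First analyser (S_y): from |+x⟩, P(|-y⟩) = 1/2.
After stage 1 the state is |-y⟩; P(|-z⟩) = |⟨-z|-y⟩|² = 1/2.
After stage 2 the state is |-z⟩; P(|-y⟩) = |⟨-y|-z⟩|² = 1/2.
Joint probability = 1/2 × 1/2 × 1/2 = 0.1250.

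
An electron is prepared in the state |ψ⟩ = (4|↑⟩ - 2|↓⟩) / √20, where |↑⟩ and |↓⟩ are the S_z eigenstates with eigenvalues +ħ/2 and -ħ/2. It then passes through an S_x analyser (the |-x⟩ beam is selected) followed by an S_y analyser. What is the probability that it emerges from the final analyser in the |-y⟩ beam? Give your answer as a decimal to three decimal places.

First analyser (S_x): P(|-x⟩) = |⟨-x|ψ⟩|² = 36/40.
After stage 1 the state is |-x⟩; P(|-y⟩) = |⟨-y|-x⟩|² = 1/2.
Joint probability = 36/40 × 1/2 = 0.450.

0.450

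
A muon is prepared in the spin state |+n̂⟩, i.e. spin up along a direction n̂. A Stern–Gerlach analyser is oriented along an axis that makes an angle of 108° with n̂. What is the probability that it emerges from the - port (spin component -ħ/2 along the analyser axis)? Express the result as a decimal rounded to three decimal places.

For spin-½, the probability of finding spin-up along an axis at angle θ to the initial spin direction is cos²(θ/2); spin-down is sin²(θ/2).
θ = 108°, so P = sin²(54°) ≈ 0.655.

0.655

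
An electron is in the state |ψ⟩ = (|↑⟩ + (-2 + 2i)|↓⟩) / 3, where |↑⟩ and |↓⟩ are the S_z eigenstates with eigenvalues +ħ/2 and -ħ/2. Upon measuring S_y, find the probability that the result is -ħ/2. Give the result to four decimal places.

0.2778

|-y⟩ = (|↑⟩ - i|↓⟩)/√2, so ⟨-y|ψ⟩ = (-1 - 2i) / (√2·3).
P = |-1 - 2i|² / 18 = 5/18.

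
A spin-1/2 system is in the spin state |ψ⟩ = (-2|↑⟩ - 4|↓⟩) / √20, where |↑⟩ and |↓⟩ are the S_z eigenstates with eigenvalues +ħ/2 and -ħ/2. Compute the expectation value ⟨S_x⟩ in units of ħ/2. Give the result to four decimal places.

0.8000

⟨σ_x⟩ = 2 Re(a* b)/(|a|²+|b|²) with a = -2, b = -4.
a* b = 8, so ⟨σ_x⟩ = 16/20.
⟨S_x⟩ = (ħ/2)·⟨σ_x⟩.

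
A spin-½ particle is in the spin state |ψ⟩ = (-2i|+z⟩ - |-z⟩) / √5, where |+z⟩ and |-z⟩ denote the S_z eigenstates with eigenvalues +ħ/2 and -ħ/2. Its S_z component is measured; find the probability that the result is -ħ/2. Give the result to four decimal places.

0.2000

The -ħ/2 outcome corresponds to |-z⟩. Its amplitude in |ψ⟩ is -1/√5.
P = |-1|² / 5 = 1/5.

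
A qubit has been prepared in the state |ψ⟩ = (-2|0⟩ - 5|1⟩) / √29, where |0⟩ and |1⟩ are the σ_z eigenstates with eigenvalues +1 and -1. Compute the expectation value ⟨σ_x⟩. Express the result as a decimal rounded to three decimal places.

0.690

⟨σ_x⟩ = 2 Re(a* b)/(|a|²+|b|²) with a = -2, b = -5.
a* b = 10, so ⟨σ_x⟩ = 20/29.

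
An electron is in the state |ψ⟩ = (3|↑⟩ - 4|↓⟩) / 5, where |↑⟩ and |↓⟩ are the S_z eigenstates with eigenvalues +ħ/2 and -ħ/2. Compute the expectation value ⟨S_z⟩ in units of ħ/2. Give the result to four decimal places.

⟨σ_z⟩ = |a|² - |b|² divided by |a|²+|b|², with a, b the |↑⟩, |↓⟩ amplitudes.
= (9 - 16)/25 = -7/25.
⟨S_z⟩ = (ħ/2)·⟨σ_z⟩.

-0.2800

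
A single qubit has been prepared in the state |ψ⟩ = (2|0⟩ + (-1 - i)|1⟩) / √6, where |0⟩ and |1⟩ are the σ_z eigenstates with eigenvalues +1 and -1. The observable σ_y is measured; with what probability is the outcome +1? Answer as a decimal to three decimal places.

0.167

|+y⟩ = (|0⟩ + i|1⟩)/√2, so ⟨+y|ψ⟩ = (1 + i) / (√2·√6).
P = |1 + i|² / 12 = 2/12.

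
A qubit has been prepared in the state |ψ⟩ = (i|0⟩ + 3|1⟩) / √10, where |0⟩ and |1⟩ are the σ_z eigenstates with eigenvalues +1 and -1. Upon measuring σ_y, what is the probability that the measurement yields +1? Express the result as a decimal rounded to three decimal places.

0.200

|+y⟩ = (|0⟩ + i|1⟩)/√2, so ⟨+y|ψ⟩ = (-2i) / (√2·√10).
P = |-2i|² / 20 = 4/20.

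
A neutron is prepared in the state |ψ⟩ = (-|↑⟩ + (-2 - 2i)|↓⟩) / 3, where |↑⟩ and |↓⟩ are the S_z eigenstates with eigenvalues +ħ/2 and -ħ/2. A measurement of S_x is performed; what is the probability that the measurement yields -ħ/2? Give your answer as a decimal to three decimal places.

0.278

|-x⟩ = (|↑⟩ - |↓⟩)/√2, so ⟨-x|ψ⟩ = (1 + 2i) / (√2·3).
P = |1 + 2i|² / 18 = 5/18.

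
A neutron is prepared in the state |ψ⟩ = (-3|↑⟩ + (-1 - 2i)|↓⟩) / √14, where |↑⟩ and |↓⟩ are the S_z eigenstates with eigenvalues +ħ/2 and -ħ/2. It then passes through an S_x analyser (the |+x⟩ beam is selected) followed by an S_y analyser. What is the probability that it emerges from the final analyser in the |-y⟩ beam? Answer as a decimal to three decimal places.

First analyser (S_x): P(|+x⟩) = |⟨+x|ψ⟩|² = 20/28.
After stage 1 the state is |+x⟩; P(|-y⟩) = |⟨-y|+x⟩|² = 1/2.
Joint probability = 20/28 × 1/2 = 0.357.

0.357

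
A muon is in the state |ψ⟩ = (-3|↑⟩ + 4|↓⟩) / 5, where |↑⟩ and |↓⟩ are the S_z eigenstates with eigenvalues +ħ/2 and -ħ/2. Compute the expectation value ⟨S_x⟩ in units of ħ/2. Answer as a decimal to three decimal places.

-0.960

⟨σ_x⟩ = 2 Re(a* b)/(|a|²+|b|²) with a = -3, b = 4.
a* b = -12, so ⟨σ_x⟩ = -24/25.
⟨S_x⟩ = (ħ/2)·⟨σ_x⟩.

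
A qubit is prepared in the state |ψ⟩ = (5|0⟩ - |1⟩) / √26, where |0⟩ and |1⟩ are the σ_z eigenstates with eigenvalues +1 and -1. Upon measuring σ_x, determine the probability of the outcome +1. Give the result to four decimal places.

0.3077

|+x⟩ = (|0⟩ + |1⟩)/√2, so ⟨+x|ψ⟩ = (4) / (√2·√26).
P = |4|² / 52 = 16/52.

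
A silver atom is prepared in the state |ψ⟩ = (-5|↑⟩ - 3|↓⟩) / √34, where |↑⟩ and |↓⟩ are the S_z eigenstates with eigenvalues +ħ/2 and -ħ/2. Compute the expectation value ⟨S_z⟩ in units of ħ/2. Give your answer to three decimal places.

0.471

⟨σ_z⟩ = |a|² - |b|² divided by |a|²+|b|², with a, b the |↑⟩, |↓⟩ amplitudes.
= (25 - 9)/34 = 16/34.
⟨S_z⟩ = (ħ/2)·⟨σ_z⟩.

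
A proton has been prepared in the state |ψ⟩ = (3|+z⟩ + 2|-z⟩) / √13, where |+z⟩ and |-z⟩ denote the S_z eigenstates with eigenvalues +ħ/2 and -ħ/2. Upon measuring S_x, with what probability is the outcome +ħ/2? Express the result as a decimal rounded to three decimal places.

|+x⟩ = (|+z⟩ + |-z⟩)/√2, so ⟨+x|ψ⟩ = (5) / (√2·√13).
P = |5|² / 26 = 25/26.

0.962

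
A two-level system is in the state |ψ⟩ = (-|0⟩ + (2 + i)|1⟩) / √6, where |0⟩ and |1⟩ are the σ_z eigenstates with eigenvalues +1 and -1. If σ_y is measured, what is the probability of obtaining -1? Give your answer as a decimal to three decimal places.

|-y⟩ = (|0⟩ - i|1⟩)/√2, so ⟨-y|ψ⟩ = (-2 + 2i) / (√2·√6).
P = |-2 + 2i|² / 12 = 8/12.

0.667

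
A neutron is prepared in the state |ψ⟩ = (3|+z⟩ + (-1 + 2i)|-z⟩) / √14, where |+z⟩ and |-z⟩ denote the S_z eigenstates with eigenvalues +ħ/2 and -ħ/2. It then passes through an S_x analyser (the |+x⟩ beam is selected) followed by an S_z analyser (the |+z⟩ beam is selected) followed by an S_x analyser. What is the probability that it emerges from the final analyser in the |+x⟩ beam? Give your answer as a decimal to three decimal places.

First analyser (S_x): P(|+x⟩) = |⟨+x|ψ⟩|² = 8/28.
After stage 1 the state is |+x⟩; P(|+z⟩) = |⟨+z|+x⟩|² = 1/2.
After stage 2 the state is |+z⟩; P(|+x⟩) = |⟨+x|+z⟩|² = 1/2.
Joint probability = 8/28 × 1/2 × 1/2 = 0.071.

0.071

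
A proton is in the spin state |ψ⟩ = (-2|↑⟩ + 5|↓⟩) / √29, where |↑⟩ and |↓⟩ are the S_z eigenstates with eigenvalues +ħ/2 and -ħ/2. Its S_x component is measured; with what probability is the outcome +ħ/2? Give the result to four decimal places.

0.1552

|+x⟩ = (|↑⟩ + |↓⟩)/√2, so ⟨+x|ψ⟩ = (3) / (√2·√29).
P = |3|² / 58 = 9/58.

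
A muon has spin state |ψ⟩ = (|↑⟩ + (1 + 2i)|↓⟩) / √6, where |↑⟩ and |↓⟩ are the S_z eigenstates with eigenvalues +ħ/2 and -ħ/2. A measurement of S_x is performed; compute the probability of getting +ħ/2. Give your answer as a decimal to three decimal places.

|+x⟩ = (|↑⟩ + |↓⟩)/√2, so ⟨+x|ψ⟩ = (2 + 2i) / (√2·√6).
P = |2 + 2i|² / 12 = 8/12.

0.667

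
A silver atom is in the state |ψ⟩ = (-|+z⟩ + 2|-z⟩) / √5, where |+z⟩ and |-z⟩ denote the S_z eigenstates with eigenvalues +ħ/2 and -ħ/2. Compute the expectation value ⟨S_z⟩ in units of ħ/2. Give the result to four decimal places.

⟨σ_z⟩ = |a|² - |b|² divided by |a|²+|b|², with a, b the |+z⟩, |-z⟩ amplitudes.
= (1 - 4)/5 = -3/5.
⟨S_z⟩ = (ħ/2)·⟨σ_z⟩.

-0.6000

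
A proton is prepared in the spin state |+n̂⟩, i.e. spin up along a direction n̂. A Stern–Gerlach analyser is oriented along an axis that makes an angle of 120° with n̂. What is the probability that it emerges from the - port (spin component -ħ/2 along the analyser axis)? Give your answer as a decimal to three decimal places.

For spin-½, the probability of finding spin-up along an axis at angle θ to the initial spin direction is cos²(θ/2); spin-down is sin²(θ/2).
θ = 120°, so P = sin²(60°) ≈ 0.750.

0.750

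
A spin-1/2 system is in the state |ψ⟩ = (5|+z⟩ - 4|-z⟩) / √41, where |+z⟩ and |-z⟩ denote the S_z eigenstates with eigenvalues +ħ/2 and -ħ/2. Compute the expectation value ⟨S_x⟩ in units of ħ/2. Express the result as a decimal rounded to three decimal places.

-0.976

⟨σ_x⟩ = 2 Re(a* b)/(|a|²+|b|²) with a = 5, b = -4.
a* b = -20, so ⟨σ_x⟩ = -40/41.
⟨S_x⟩ = (ħ/2)·⟨σ_x⟩.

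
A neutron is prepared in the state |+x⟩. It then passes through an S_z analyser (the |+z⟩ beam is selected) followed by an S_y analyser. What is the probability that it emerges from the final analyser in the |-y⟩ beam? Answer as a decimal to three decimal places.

First analyser (S_z): from |+x⟩, P(|+z⟩) = 1/2.
After stage 1 the state is |+z⟩; P(|-y⟩) = |⟨-y|+z⟩|² = 1/2.
Joint probability = 1/2 × 1/2 = 0.250.

0.250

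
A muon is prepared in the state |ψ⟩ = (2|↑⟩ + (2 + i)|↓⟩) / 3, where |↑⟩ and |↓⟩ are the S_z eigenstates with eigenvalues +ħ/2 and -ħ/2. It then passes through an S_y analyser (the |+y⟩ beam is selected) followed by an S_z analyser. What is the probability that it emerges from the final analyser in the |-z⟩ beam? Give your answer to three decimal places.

First analyser (S_y): P(|+y⟩) = |⟨+y|ψ⟩|² = 13/18.
After stage 1 the state is |+y⟩; P(|-z⟩) = |⟨-z|+y⟩|² = 1/2.
Joint probability = 13/18 × 1/2 = 0.361.

0.361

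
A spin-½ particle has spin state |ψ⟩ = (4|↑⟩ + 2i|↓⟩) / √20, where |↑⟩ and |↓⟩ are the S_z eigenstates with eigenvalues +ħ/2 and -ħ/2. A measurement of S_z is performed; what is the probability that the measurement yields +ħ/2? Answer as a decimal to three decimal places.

0.800

The +ħ/2 outcome corresponds to |↑⟩. Its amplitude in |ψ⟩ is 4/√20.
P = |4|² / 20 = 16/20.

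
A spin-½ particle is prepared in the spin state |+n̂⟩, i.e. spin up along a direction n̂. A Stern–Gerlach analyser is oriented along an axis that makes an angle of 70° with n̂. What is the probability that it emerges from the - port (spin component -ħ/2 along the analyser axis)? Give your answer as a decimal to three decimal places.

0.329

For spin-½, the probability of finding spin-up along an axis at angle θ to the initial spin direction is cos²(θ/2); spin-down is sin²(θ/2).
θ = 70°, so P = sin²(35°) ≈ 0.329.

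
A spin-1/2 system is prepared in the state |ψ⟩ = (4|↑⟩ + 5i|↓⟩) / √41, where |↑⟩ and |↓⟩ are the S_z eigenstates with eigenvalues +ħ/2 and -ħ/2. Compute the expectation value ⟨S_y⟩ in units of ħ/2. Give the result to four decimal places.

⟨σ_y⟩ = 2 Im(a* b)/(|a|²+|b|²) with a = 4, b = 5i.
a* b = 20i, so ⟨σ_y⟩ = 40/41.
⟨S_y⟩ = (ħ/2)·⟨σ_y⟩.

0.9756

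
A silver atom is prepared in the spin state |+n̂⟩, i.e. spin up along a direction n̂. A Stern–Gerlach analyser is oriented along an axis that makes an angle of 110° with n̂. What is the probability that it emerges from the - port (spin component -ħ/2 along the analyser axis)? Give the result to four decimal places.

For spin-½, the probability of finding spin-up along an axis at angle θ to the initial spin direction is cos²(θ/2); spin-down is sin²(θ/2).
θ = 110°, so P = sin²(55°) ≈ 0.6710.

0.6710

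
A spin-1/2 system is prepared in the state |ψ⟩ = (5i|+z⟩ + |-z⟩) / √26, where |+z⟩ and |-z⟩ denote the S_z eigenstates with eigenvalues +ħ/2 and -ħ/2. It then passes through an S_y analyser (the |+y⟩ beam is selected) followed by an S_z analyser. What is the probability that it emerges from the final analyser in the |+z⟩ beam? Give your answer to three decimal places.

First analyser (S_y): P(|+y⟩) = |⟨+y|ψ⟩|² = 16/52.
After stage 1 the state is |+y⟩; P(|+z⟩) = |⟨+z|+y⟩|² = 1/2.
Joint probability = 16/52 × 1/2 = 0.154.

0.154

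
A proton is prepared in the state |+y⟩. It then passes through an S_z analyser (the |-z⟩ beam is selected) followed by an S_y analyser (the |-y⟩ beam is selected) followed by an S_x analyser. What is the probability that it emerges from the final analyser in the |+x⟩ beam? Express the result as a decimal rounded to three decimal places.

0.125

First analyser (S_z): from |+y⟩, P(|-z⟩) = 1/2.
After stage 1 the state is |-z⟩; P(|-y⟩) = |⟨-y|-z⟩|² = 1/2.
After stage 2 the state is |-y⟩; P(|+x⟩) = |⟨+x|-y⟩|² = 1/2.
Joint probability = 1/2 × 1/2 × 1/2 = 0.125.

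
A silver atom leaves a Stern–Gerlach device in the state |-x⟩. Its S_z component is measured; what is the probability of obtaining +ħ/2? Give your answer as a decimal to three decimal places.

0.500

In the S_z basis, |-x⟩ = (|+z⟩ - |-z⟩)/√2 and |+z⟩ = |+z⟩.
|⟨+z|-x⟩|² = 1/2.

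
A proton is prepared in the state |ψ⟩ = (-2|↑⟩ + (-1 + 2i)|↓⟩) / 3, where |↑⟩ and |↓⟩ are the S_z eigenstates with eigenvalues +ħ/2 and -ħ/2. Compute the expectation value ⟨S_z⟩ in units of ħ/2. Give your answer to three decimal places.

⟨σ_z⟩ = |a|² - |b|² divided by |a|²+|b|², with a, b the |↑⟩, |↓⟩ amplitudes.
= (4 - 5)/9 = -1/9.
⟨S_z⟩ = (ħ/2)·⟨σ_z⟩.

-0.111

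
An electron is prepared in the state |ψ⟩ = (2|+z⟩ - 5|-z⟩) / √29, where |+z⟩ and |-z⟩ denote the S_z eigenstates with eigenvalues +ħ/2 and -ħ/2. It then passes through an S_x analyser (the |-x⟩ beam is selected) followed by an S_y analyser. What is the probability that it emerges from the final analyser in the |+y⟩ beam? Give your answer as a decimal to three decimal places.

0.422

First analyser (S_x): P(|-x⟩) = |⟨-x|ψ⟩|² = 49/58.
After stage 1 the state is |-x⟩; P(|+y⟩) = |⟨+y|-x⟩|² = 1/2.
Joint probability = 49/58 × 1/2 = 0.422.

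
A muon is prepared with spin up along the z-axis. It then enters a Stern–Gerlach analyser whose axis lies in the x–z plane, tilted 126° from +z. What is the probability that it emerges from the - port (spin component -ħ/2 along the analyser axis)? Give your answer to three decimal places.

0.794

For spin-½, the probability of finding spin-up along an axis at angle θ to the initial spin direction is cos²(θ/2); spin-down is sin²(θ/2).
θ = 126°, so P = sin²(63°) ≈ 0.794.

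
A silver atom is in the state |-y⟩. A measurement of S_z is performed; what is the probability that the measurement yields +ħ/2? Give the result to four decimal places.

0.5000

In the S_z basis, |-y⟩ = (|+z⟩ - i|-z⟩)/√2 and |+z⟩ = |+z⟩.
|⟨+z|-y⟩|² = 1/2.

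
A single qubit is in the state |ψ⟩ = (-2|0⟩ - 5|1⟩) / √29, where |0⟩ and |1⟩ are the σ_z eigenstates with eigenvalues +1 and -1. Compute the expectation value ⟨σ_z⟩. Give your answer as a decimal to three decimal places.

-0.724

⟨σ_z⟩ = |a|² - |b|² divided by |a|²+|b|², with a, b the |0⟩, |1⟩ amplitudes.
= (4 - 25)/29 = -21/29.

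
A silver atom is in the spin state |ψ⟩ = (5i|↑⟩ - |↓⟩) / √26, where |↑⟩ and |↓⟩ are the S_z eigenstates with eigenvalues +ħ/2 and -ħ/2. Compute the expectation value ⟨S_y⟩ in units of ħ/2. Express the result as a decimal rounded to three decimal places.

⟨σ_y⟩ = 2 Im(a* b)/(|a|²+|b|²) with a = 5i, b = -1.
a* b = 5i, so ⟨σ_y⟩ = 10/26.
⟨S_y⟩ = (ħ/2)·⟨σ_y⟩.

0.385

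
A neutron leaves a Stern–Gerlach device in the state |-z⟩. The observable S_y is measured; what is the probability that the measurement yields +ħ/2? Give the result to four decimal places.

In the S_z basis, |-z⟩ = |↓⟩ and |+y⟩ = (|↑⟩ + i|↓⟩)/√2.
|⟨+y|-z⟩|² = 1/2.

0.5000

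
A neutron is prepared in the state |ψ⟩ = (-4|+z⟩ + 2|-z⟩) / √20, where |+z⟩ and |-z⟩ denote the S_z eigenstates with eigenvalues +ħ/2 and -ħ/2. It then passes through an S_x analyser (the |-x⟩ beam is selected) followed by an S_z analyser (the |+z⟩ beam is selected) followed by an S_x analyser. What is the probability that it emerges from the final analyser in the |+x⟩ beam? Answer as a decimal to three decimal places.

0.225

First analyser (S_x): P(|-x⟩) = |⟨-x|ψ⟩|² = 36/40.
After stage 1 the state is |-x⟩; P(|+z⟩) = |⟨+z|-x⟩|² = 1/2.
After stage 2 the state is |+z⟩; P(|+x⟩) = |⟨+x|+z⟩|² = 1/2.
Joint probability = 36/40 × 1/2 × 1/2 = 0.225.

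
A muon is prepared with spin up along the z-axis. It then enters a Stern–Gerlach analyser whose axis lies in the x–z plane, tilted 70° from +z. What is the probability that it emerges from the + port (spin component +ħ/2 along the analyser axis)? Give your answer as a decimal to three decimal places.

0.671

For spin-½, the probability of finding spin-up along an axis at angle θ to the initial spin direction is cos²(θ/2); spin-down is sin²(θ/2).
θ = 70°, so P = cos²(35°) ≈ 0.671.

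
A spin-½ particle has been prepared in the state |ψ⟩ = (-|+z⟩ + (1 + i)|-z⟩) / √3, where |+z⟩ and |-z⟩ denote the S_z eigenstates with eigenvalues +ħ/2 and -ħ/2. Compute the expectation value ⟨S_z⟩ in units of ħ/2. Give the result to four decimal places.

⟨σ_z⟩ = |a|² - |b|² divided by |a|²+|b|², with a, b the |+z⟩, |-z⟩ amplitudes.
= (1 - 2)/3 = -1/3.
⟨S_z⟩ = (ħ/2)·⟨σ_z⟩.

-0.3333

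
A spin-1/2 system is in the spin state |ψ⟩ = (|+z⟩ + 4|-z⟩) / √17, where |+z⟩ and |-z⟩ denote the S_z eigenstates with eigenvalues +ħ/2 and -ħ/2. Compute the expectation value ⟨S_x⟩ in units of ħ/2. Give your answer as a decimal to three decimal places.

0.471

⟨σ_x⟩ = 2 Re(a* b)/(|a|²+|b|²) with a = 1, b = 4.
a* b = 4, so ⟨σ_x⟩ = 8/17.
⟨S_x⟩ = (ħ/2)·⟨σ_x⟩.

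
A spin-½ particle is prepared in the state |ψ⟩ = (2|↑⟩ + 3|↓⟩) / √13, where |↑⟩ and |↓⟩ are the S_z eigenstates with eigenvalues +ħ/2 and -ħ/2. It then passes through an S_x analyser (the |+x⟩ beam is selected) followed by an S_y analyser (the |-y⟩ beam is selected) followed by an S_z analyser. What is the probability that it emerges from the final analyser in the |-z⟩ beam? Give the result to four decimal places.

0.2404

First analyser (S_x): P(|+x⟩) = |⟨+x|ψ⟩|² = 25/26.
After stage 1 the state is |+x⟩; P(|-y⟩) = |⟨-y|+x⟩|² = 1/2.
After stage 2 the state is |-y⟩; P(|-z⟩) = |⟨-z|-y⟩|² = 1/2.
Joint probability = 25/26 × 1/2 × 1/2 = 0.2404.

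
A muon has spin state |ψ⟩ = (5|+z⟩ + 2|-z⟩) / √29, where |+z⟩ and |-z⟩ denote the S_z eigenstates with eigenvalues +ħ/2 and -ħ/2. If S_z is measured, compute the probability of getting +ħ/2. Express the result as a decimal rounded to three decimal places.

0.862

The +ħ/2 outcome corresponds to |+z⟩. Its amplitude in |ψ⟩ is 5/√29.
P = |5|² / 29 = 25/29.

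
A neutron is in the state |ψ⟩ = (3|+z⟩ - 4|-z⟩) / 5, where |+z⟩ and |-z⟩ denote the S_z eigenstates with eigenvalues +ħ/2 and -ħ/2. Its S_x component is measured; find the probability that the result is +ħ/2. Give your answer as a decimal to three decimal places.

0.020

|+x⟩ = (|+z⟩ + |-z⟩)/√2, so ⟨+x|ψ⟩ = (-1) / (√2·5).
P = |-1|² / 50 = 1/50.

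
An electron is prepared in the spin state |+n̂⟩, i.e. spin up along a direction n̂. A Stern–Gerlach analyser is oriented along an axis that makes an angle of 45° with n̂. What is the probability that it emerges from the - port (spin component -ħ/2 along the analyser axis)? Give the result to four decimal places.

For spin-½, the probability of finding spin-up along an axis at angle θ to the initial spin direction is cos²(θ/2); spin-down is sin²(θ/2).
θ = 45°, so P = sin²(22.5°) ≈ 0.1464.

0.1464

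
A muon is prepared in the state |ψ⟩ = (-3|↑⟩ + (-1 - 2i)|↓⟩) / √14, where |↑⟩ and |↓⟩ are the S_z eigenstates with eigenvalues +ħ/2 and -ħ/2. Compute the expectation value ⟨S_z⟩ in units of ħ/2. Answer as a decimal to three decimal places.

⟨σ_z⟩ = |a|² - |b|² divided by |a|²+|b|², with a, b the |↑⟩, |↓⟩ amplitudes.
= (9 - 5)/14 = 4/14.
⟨S_z⟩ = (ħ/2)·⟨σ_z⟩.

0.286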